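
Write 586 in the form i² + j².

We need to find integers i, j > 0 such that i² + j² = 586.
Trying i = 15: j² = 586 - 15² = 586 - 225 = 361
j = 19
Check: 15² + 19² = 225 + 361 = 586 ✓

586 = 15² + 19²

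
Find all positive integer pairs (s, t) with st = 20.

The positive divisors of 20 are: 1, 2, 4, 5, 10, 20.
Each divisor d gives the pair (d, 20/d):
(1, 20), (2, 10), (4, 5), (5, 4), (10, 2), (20, 1)

(1, 20), (2, 10), (4, 5), (5, 4), (10, 2), (20, 1)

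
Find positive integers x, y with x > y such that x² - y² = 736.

Factor: x² - y² = (x+y)(x-y) = 736.
We need two factors of 736 with the same parity.
Use x+y = 368 and x-y = 2 (product 368·2 = 736).
Adding: 2x = 370, so x = 185.
Subtracting: 2y = 366, so y = 183.
Check: 185² - 183² = 34225 - 33489 = 736 ✓

x = 185, y = 183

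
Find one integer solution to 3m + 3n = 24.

Step 1: Check solvability.
gcd(3, 3) = 3
Since 3 divides 24, solutions exist.

Step 2: Apply extended Euclidean algorithm to find gcd.
We find integers such that 3*x0 + 3*y0 = 3

Step 3: Scale the particular solution.
Multiply by 24/3 = 8:
m = 0, n = 8

Step 4: Verify.
3*(0) + 3*(8) = 24 = 24 ✓

m = 0, n = 8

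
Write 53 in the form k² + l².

We need to find integers k, l > 0 such that k² + l² = 53.
Trying k = 2: l² = 53 - 2² = 53 - 4 = 49
l = 7
Check: 2² + 7² = 4 + 49 = 53 ✓

53 = 2² + 7²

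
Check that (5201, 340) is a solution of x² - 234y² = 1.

Compute x² = 5201² = 27050401
Compute 234y² = 234·340² = 234·115600 = 27050400
x² - 234y² = 27050401 - 27050400 = 1
Since this equals 1, (5201, 340) is a solution.

Yes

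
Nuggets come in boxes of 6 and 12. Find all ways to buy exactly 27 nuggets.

We need non-negative integers (x, y) with 6x + 12y = 27.
For each x in 0..4, check if 27 - 6x is a non-negative multiple of 12.
No x yields an integer y ≥ 0.

No solution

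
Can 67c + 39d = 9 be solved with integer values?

Step 1: Compute gcd(67, 39).
gcd(67, 39) = 1

Step 2: Check divisibility.
Does 1 divide 9? 9 = 1 x 9, so yes.

By the theorem on linear Diophantine equations, 67c + 39d = 9 has integer solutions if and only if gcd(67, 39) divides 9. Since 1 | 9, solutions exist.

Yes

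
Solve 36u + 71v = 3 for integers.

Step 1: Check solvability.
gcd(36, 71) = 1
Since 1 divides 3, solutions exist.

Step 2: Apply extended Euclidean algorithm to find gcd.
We find integers such that 36*x0 + 71*y0 = 1

Step 3: Scale the particular solution.
Multiply by 3/1 = 3:
u = 6, v = -3

Step 4: Verify.
36*(6) + 71*(-3) = 3 = 3 ✓

u = 6, v = -3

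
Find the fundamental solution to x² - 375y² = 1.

We seek the smallest positive integers (x, y) with x² - 375y² = 1, i.e., x² = 375y² + 1.
Try successive y values:
y = 1: x² = 375·1² + 1 = 376, not a perfect square
y = 2: x² = 375·2² + 1 = 1501, not a perfect square
y = 3: x² = 375·3² + 1 = 3376, not a perfect square
... continuing the search (or via continued fractions) ...
y = 781: x² = 375·781² + 1 = 228735376, x = 15124 ✓

Verify: 15124² - 375·781² = 228735376 - 228735375 = 1 ✓

x = 15124, y = 781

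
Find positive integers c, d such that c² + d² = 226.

Search for c with 226 - c² a perfect square.
c = 1: 226 - 1² = 226 - 1 = 225 = 15² ✓
So c = 1, d = 15.

c = 1, d = 15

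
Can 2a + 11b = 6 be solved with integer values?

Step 1: Compute gcd(2, 11).
gcd(2, 11) = 1

Step 2: Check divisibility.
Does 1 divide 6? 6 = 1 x 6, so yes.

By the theorem on linear Diophantine equations, 2a + 11b = 6 has integer solutions if and only if gcd(2, 11) divides 6. Since 1 | 6, solutions exist.

Yes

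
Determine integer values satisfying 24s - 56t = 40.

Step 1: Check solvability.
gcd(24, 56) = 8
Since 8 divides 40, solutions exist.

Step 2: Apply extended Euclidean algorithm to find gcd.
We find integers such that 24*x0 + 56*y0 = 8

Step 3: Scale the particular solution.
Multiply by 40/8 = 5:
s = -10, t = -5

Step 4: Verify.
24*(-10) - 56*(-5) = 40 = 40 ✓

s = -10, t = -5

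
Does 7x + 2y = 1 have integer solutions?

Step 1: Compute gcd(7, 2).
gcd(7, 2) = 1

Step 2: Check divisibility.
Does 1 divide 1? 1 = 1 x 1, so yes.

By the theorem on linear Diophantine equations, 7x + 2y = 1 has integer solutions if and only if gcd(7, 2) divides 1. Since 1 | 1, solutions exist.

Yes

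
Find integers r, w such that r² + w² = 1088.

We need to find integers r, w > 0 such that r² + w² = 1088.
Trying r = 8: w² = 1088 - 8² = 1088 - 64 = 1024
w = 32
Check: 8² + 32² = 64 + 1024 = 1088 ✓

1088 = 8² + 32²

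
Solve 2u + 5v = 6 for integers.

Step 1: Check solvability.
gcd(2, 5) = 1
Since 1 divides 6, solutions exist.

Step 2: Apply extended Euclidean algorithm to find gcd.
We find integers such that 2*x0 + 5*y0 = 1

Step 3: Scale the particular solution.
Multiply by 6/1 = 6:
u = -12, v = 6

Step 4: Verify.
2*(-12) + 5*(6) = 6 = 6 ✓

u = -12, v = 6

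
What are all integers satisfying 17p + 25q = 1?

Step 1: Compute gcd(17, 25) = 1.
Since 1 divides 1, solutions exist.

Step 2: Find a particular solution using extended Euclidean algorithm.
We get p₀ = 3, q₀ = -2.
Check: 17*3 + 25*-2 = 1 = 1 ✓

Step 3: Write the general solution.
p = 3 + (25/1)t = 3 + 25t
q = -2 - (17/1)t = -2 - 17t
for any integer t.

p = 3 + 25t, q = -2 - 17t for integer t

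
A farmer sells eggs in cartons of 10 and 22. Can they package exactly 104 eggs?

We need non-negative a, b with 10a + 22b = 104.
gcd(10, 22) = 2 divides 104.
Try a = 6: 22b = 104 - 60 = 44, so b = 2.
One way: 6 cartons of 10 and 2 cartons of 22.

Yes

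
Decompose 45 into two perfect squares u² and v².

We need to find integers u, v > 0 such that u² + v² = 45.
Trying u = 3: v² = 45 - 3² = 45 - 9 = 36
v = 6
Check: 3² + 6² = 9 + 36 = 45 ✓

45 = 3² + 6²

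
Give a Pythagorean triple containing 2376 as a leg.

We need the other leg and hypotenuse such that 2376² + x² = c².
Take x = 1218, c = 2670: 2376² + 1218² = 5645376 + 1483524 = 7128900 = 2670² ✓
Triple: (1218, 2376, 2670)

(1218, 2376, 2670)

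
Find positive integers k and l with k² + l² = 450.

We need to find integers k, l > 0 such that k² + l² = 450.
Trying k = 3: l² = 450 - 3² = 450 - 9 = 441
l = 21
Check: 3² + 21² = 9 + 441 = 450 ✓

450 = 3² + 21²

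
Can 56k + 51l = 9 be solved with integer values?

Step 1: Compute gcd(56, 51).
gcd(56, 51) = 1

Step 2: Check divisibility.
Does 1 divide 9? 9 = 1 x 9, so yes.

By the theorem on linear Diophantine equations, 56k + 51l = 9 has integer solutions if and only if gcd(56, 51) divides 9. Since 1 | 9, solutions exist.

Yes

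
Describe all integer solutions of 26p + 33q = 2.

Step 1: Compute gcd(26, 33) = 1.
Since 1 divides 2, solutions exist.

Step 2: Find a particular solution using extended Euclidean algorithm.
We get p₀ = 28, q₀ = -22.
Check: 26*28 + 33*-22 = 2 = 2 ✓

Step 3: Write the general solution.
p = 28 + (33/1)t = 28 + 33t
q = -22 - (26/1)t = -22 - 26t
for any integer t.

p = 28 + 33t, q = -22 - 26t for integer t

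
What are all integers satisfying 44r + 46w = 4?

Step 1: Compute gcd(44, 46) = 2.
Since 2 divides 4, solutions exist.

Step 2: Find a particular solution using extended Euclidean algorithm.
We get r₀ = -2, w₀ = 2.
Check: 44*-2 + 46*2 = 4 = 4 ✓

Step 3: Write the general solution.
r = -2 + (46/2)t = -2 + 23t
w = 2 - (44/2)t = 2 - 22t
for any integer t.

r = -2 + 23t, w = 2 - 22t for integer t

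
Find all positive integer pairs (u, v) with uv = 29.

The positive divisors of 29 are: 1, 29.
Each divisor d gives the pair (d, 29/d):
(1, 29), (29, 1)

(1, 29), (29, 1)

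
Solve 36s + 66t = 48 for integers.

Step 1: Check solvability.
gcd(36, 66) = 6
Since 6 divides 48, solutions exist.

Step 2: Apply extended Euclidean algorithm to find gcd.
We find integers such that 36*x0 + 66*y0 = 6

Step 3: Scale the particular solution.
Multiply by 48/6 = 8:
s = 16, t = -8

Step 4: Verify.
36*(16) + 66*(-8) = 48 = 48 ✓

s = 16, t = -8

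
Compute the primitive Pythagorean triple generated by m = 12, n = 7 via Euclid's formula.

a = m² - n² = 144 - 49 = 95
b = 2mn = 2·12·7 = 168
c = m² + n² = 144 + 49 = 193
Verify: 95² + 168² = 9025 + 28224 = 37249 = 193² ✓

(95, 168, 193)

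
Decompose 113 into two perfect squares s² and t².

We need to find integers s, t > 0 such that s² + t² = 113.
Trying s = 7: t² = 113 - 7² = 113 - 49 = 64
t = 8
Check: 7² + 8² = 49 + 64 = 113 ✓

113 = 7² + 8²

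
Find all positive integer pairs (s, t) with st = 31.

The positive divisors of 31 are: 1, 31.
Each divisor d gives the pair (d, 31/d):
(1, 31), (31, 1)

(1, 31), (31, 1)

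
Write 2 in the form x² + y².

We need to find integers x, y > 0 such that x² + y² = 2.
Trying x = 1: y² = 2 - 1² = 2 - 1 = 1
y = 1
Check: 1² + 1² = 1 + 1 = 2 ✓

2 = 1² + 1²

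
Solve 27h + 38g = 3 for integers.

Step 1: Check solvability.
gcd(27, 38) = 1
Since 1 divides 3, solutions exist.

Step 2: Apply extended Euclidean algorithm to find gcd.
We find integers such that 27*x0 + 38*y0 = 1

Step 3: Scale the particular solution.
Multiply by 3/1 = 3:
h = -21, g = 15

Step 4: Verify.
27*(-21) + 38*(15) = 3 = 3 ✓

h = -21, g = 15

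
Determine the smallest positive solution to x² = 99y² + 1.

We seek the smallest positive integers (x, y) with x² - 99y² = 1, i.e., x² = 99y² + 1.
Try successive y values:
y = 1: x² = 99·1² + 1 = 100, x = 10 ✓

Verify: 10² - 99·1² = 100 - 99 = 1 ✓

x = 10, y = 1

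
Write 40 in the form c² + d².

We need to find integers c, d > 0 such that c² + d² = 40.
Trying c = 2: d² = 40 - 2² = 40 - 4 = 36
d = 6
Check: 2² + 6² = 4 + 36 = 40 ✓

40 = 2² + 6²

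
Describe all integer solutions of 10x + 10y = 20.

Step 1: Compute gcd(10, 10) = 10.
Since 10 divides 20, solutions exist.

Step 2: Find a particular solution using extended Euclidean algorithm.
We get x₀ = 0, y₀ = 2.
Check: 10*0 + 10*2 = 20 = 20 ✓

Step 3: Write the general solution.
x = 0 + (10/10)t = 0 + 1t
y = 2 - (10/10)t = 2 - 1t
for any integer t.

x = 0 + 1t, y = 2 - 1t for integer t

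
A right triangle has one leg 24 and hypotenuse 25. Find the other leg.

a² = c² - b² = 625 - 576 = 49
a = 7

7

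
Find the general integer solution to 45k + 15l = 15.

Step 1: Compute gcd(45, 15) = 15.
Since 15 divides 15, solutions exist.

Step 2: Find a particular solution using extended Euclidean algorithm.
We get k₀ = 0, l₀ = 1.
Check: 45*0 + 15*1 = 15 = 15 ✓

Step 3: Write the general solution.
k = 0 + (15/15)t = 0 + 1t
l = 1 - (45/15)t = 1 - 3t
for any integer t.

k = 0 + 1t, l = 1 - 3t for integer t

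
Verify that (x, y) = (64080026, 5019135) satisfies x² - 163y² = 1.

Compute x² = 64080026² = 4106249732160676
Compute 163y² = 163·5019135² = 163·25191716148225 = 4106249732160675
x² - 163y² = 4106249732160676 - 4106249732160675 = 1
Since this equals 1, (64080026, 5019135) is a solution.

Yes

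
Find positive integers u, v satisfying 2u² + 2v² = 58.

Try small values of u and check whether (58 - 2u²)/2 is a perfect square.
u = 5: 2·5² = 50, so 2v² = 58 - 50 = 8, giving v² = 4, v = 2.
Check: 2·5² + 2·2² = 50 + 8 = 58 ✓

u = 5, v = 2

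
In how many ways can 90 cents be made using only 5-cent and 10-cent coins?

We need non-negative integers (x, y) with 5x + 10y = 90.
For each x from 0 to 18, check if (90 - 5x) is a non-negative multiple of 10.
Solutions (x, y): (0,9), (2,8), (4,7), (6,6), ...
Count: 10

10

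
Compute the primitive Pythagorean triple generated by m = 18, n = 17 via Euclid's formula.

a = m² - n² = 18² - 17² = 324 - 289 = 35
b = 2mn = 2·18·17 = 612
c = m² + n² = 324 + 289 = 613
Verify: 35² + 612² = 1225 + 374544 = 375769 = 613² ✓

(35, 612, 613)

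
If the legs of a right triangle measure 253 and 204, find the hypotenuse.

c² = a² + b² = 253² + 204² = 64009 + 41616 = 105625
c = 325

325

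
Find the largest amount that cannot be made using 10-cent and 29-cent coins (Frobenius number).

For two coprime denominations a and b, the Frobenius number (largest value not representable as a non-negative combination) is ab - a - b.
Here gcd(10, 29) = 1, so they are coprime.
F(10, 29) = 10·29 - 10 - 29 = 290 - 39 = 251

251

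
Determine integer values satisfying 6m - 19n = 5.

Step 1: Check solvability.
gcd(6, 19) = 1
Since 1 divides 5, solutions exist.

Step 2: Apply extended Euclidean algorithm to find gcd.
We find integers such that 6*x0 + 19*y0 = 1

Step 3: Scale the particular solution.
Multiply by 5/1 = 5:
m = -15, n = -5

Step 4: Verify.
6*(-15) - 19*(-5) = 5 = 5 ✓

m = -15, n = -5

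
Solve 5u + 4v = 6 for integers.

Step 1: Check solvability.
gcd(5, 4) = 1
Since 1 divides 6, solutions exist.

Step 2: Apply extended Euclidean algorithm to find gcd.
We find integers such that 5*x0 + 4*y0 = 1

Step 3: Scale the particular solution.
Multiply by 6/1 = 6:
u = 6, v = -6

Step 4: Verify.
5*(6) + 4*(-6) = 6 = 6 ✓

u = 6, v = -6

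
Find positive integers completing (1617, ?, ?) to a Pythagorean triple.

We need the other leg and hypotenuse such that 1617² + x² = c².
Take x = 1120, c = 1967: 1617² + 1120² = 2614689 + 1254400 = 3869089 = 1967² ✓
Triple: (1617, 1120, 1967)

(1617, 1120, 1967)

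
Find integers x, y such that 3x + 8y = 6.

Step 1: Check solvability.
gcd(3, 8) = 1
Since 1 divides 6, solutions exist.

Step 2: Apply extended Euclidean algorithm to find gcd.
We find integers such that 3*x0 + 8*y0 = 1

Step 3: Scale the particular solution.
Multiply by 6/1 = 6:
x = 18, y = -6

Step 4: Verify.
3*(18) + 8*(-6) = 6 = 6 ✓

x = 18, y = -6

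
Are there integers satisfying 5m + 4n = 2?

Step 1: Compute gcd(5, 4).
gcd(5, 4) = 1

Step 2: Check divisibility.
Does 1 divide 2? 2 = 1 x 2, so yes.

By the theorem on linear Diophantine equations, 5m + 4n = 2 has integer solutions if and only if gcd(5, 4) divides 2. Since 1 | 2, solutions exist.

Yes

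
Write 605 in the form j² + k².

We need to find integers j, k > 0 such that j² + k² = 605.
Trying j = 11: k² = 605 - 11² = 605 - 121 = 484
k = 22
Check: 11² + 22² = 121 + 484 = 605 ✓

605 = 11² + 22²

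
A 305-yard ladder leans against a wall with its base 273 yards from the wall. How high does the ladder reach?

The ladder, wall, and ground form a right triangle with hypotenuse 305 and one leg 273.
By the Pythagorean theorem: h² = 305² - 273² = 93025 - 74529 = 18496
h = √18496 = 136 yards

136 yards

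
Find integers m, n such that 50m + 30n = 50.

Step 1: Check solvability.
gcd(50, 30) = 10
Since 10 divides 50, solutions exist.

Step 2: Apply extended Euclidean algorithm to find gcd.
We find integers such that 50*x0 + 30*y0 = 10

Step 3: Scale the particular solution.
Multiply by 50/10 = 5:
m = -5, n = 10

Step 4: Verify.
50*(-5) + 30*(10) = 50 = 50 ✓

m = -5, n = 10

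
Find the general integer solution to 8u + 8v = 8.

Step 1: Compute gcd(8, 8) = 8.
Since 8 divides 8, solutions exist.

Step 2: Find a particular solution using extended Euclidean algorithm.
We get u₀ = 0, v₀ = 1.
Check: 8*0 + 8*1 = 8 = 8 ✓

Step 3: Write the general solution.
u = 0 + (8/8)t = 0 + 1t
v = 1 - (8/8)t = 1 - 1t
for any integer t.

u = 0 + 1t, v = 1 - 1t for integer t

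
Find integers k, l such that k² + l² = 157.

We need to find integers k, l > 0 such that k² + l² = 157.
Trying k = 6: l² = 157 - 6² = 157 - 36 = 121
l = 11
Check: 6² + 11² = 36 + 121 = 157 ✓

157 = 6² + 11²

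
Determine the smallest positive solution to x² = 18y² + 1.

We seek the smallest positive integers (x, y) with x² - 18y² = 1, i.e., x² = 18y² + 1.
Try successive y values:
y = 1: x² = 18·1² + 1 = 19, not a perfect square
y = 2: x² = 18·2² + 1 = 73, not a perfect square
y = 3: x² = 18·3² + 1 = 163, not a perfect square
... continuing the search (or via continued fractions) ...
y = 4: x² = 18·4² + 1 = 289, x = 17 ✓

Verify: 17² - 18·4² = 289 - 288 = 1 ✓

x = 17, y = 4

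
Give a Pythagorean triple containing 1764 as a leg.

We need the other leg and hypotenuse such that 1764² + x² = c².
Take x = 9177, c = 9345: 1764² + 9177² = 3111696 + 84217329 = 87329025 = 9345² ✓
Triple: (9177, 1764, 9345)

(9177, 1764, 9345)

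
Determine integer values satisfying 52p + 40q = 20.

Step 1: Check solvability.
gcd(52, 40) = 4
Since 4 divides 20, solutions exist.

Step 2: Apply extended Euclidean algorithm to find gcd.
We find integers such that 52*x0 + 40*y0 = 4

Step 3: Scale the particular solution.
Multiply by 20/4 = 5:
p = -15, q = 20

Step 4: Verify.
52*(-15) + 40*(20) = 20 = 20 ✓

p = -15, q = 20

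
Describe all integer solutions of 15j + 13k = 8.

Step 1: Compute gcd(15, 13) = 1.
Since 1 divides 8, solutions exist.

Step 2: Find a particular solution using extended Euclidean algorithm.
We get j₀ = -48, k₀ = 56.
Check: 15*-48 + 13*56 = 8 = 8 ✓

Step 3: Write the general solution.
j = -48 + (13/1)t = -48 + 13t
k = 56 - (15/1)t = 56 - 15t
for any integer t.

j = -48 + 13t, k = 56 - 15t for integer t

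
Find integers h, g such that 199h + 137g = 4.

Step 1: Check solvability.
gcd(199, 137) = 1
Since 1 divides 4, solutions exist.

Step 2: Apply extended Euclidean algorithm to find gcd.
We find integers such that 199*x0 + 137*y0 = 1

Step 3: Scale the particular solution.
Multiply by 4/1 = 4:
h = 168, g = -244

Step 4: Verify.
199*(168) + 137*(-244) = 4 = 4 ✓

h = 168, g = -244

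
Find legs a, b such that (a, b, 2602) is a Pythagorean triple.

We need a² + b² = 2602² = 6770404.
Trying: 102² + 2600² = 10404 + 6760000 = 6770404 ✓

(102, 2600, 2602)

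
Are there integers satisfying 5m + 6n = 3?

Step 1: Compute gcd(5, 6).
gcd(5, 6) = 1

Step 2: Check divisibility.
Does 1 divide 3? 3 = 1 x 3, so yes.

By the theorem on linear Diophantine equations, 5m + 6n = 3 has integer solutions if and only if gcd(5, 6) divides 3. Since 1 | 3, solutions exist.

Yes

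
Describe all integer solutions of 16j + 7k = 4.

Step 1: Compute gcd(16, 7) = 1.
Since 1 divides 4, solutions exist.

Step 2: Find a particular solution using extended Euclidean algorithm.
We get j₀ = -12, k₀ = 28.
Check: 16*-12 + 7*28 = 4 = 4 ✓

Step 3: Write the general solution.
j = -12 + (7/1)t = -12 + 7t
k = 28 - (16/1)t = 28 - 16t
for any integer t.

j = -12 + 7t, k = 28 - 16t for integer t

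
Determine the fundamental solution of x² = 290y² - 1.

We need x² = 290y² - 1. Try successive y:
y = 1: x² = 290·1² - 1 = 289 = 17² ✓
Check: 17² - 290·1² = 289 - 290 = -1 ✓

x = 17, y = 1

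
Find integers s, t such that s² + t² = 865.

We need to find integers s, t > 0 such that s² + t² = 865.
Trying s = 9: t² = 865 - 9² = 865 - 81 = 784
t = 28
Check: 9² + 28² = 81 + 784 = 865 ✓

865 = 9² + 28²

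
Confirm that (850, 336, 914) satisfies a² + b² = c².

Compute a² + b² = 850² + 336² = 722500 + 112896 = 835396
Compute c² = 914² = 835396
Since 835396 = 835396, confirmed.

Yes, it is a Pythagorean triple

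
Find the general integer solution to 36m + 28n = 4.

Step 1: Compute gcd(36, 28) = 4.
Since 4 divides 4, solutions exist.

Step 2: Find a particular solution using extended Euclidean algorithm.
We get m₀ = -3, n₀ = 4.
Check: 36*-3 + 28*4 = 4 = 4 ✓

Step 3: Write the general solution.
m = -3 + (28/4)t = -3 + 7t
n = 4 - (36/4)t = 4 - 9t
for any integer t.

m = -3 + 7t, n = 4 - 9t for integer t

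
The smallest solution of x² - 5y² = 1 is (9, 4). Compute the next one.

Solutions to x² - Dy² = 1 are generated by powers of (x₀ + y₀√D).
The next solution satisfies x₁ + y₁√5 = (x₀ + y₀√5)², giving:
x₁ = x₀² + 5y₀² = 9² + 5·4² = 81 + 80 = 161
y₁ = 2x₀y₀ = 2·9·4 = 72

Verify: 161² - 5·72² = 25921 - 25920 = 1 ✓

x = 161, y = 72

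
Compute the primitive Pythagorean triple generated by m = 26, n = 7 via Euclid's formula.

a = m² - n² = 26² - 7² = 676 - 49 = 627
b = 2mn = 2·26·7 = 364
c = m² + n² = 676 + 49 = 725
Verify: 627² + 364² = 393129 + 132496 = 525625 = 725² ✓

(627, 364, 725)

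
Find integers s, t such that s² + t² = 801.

We need to find integers s, t > 0 such that s² + t² = 801.
Trying s = 15: t² = 801 - 15² = 801 - 225 = 576
t = 24
Check: 15² + 24² = 225 + 576 = 801 ✓

801 = 15² + 24²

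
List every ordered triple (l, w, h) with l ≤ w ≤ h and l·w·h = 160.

Iterate l from 1 to ⌊160^(1/3)⌋. For each l dividing 160, iterate w ≥ l with w dividing 160/l, and set h = 160/(l·w).
Triples found (12): (1×1×160), (1×2×80), (1×4×40), (1×5×32), (1×8×20), (1×10×16), (2×2×40), (2×4×20), (2×5×16), (2×8×10), (4×4×10), (4×5×8)

(1×1×160), (1×2×80), (1×4×40), (1×5×32), (1×8×20), (1×10×16), (2×2×40), (2×4×20), (2×5×16), (2×8×10), (4×4×10), (4×5×8)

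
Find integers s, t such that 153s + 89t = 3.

Step 1: Check solvability.
gcd(153, 89) = 1
Since 1 divides 3, solutions exist.

Step 2: Apply extended Euclidean algorithm to find gcd.
We find integers such that 153*x0 + 89*y0 = 1

Step 3: Scale the particular solution.
Multiply by 3/1 = 3:
s = 96, t = -165

Step 4: Verify.
153*(96) + 89*(-165) = 3 = 3 ✓

s = 96, t = -165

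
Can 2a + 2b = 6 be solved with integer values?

Step 1: Compute gcd(2, 2).
gcd(2, 2) = 2

Step 2: Check divisibility.
Does 2 divide 6? 6 = 2 x 3, so yes.

By the theorem on linear Diophantine equations, 2a + 2b = 6 has integer solutions if and only if gcd(2, 2) divides 6. Since 2 | 6, solutions exist.

Yes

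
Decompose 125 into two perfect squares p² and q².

We need to find integers p, q > 0 such that p² + q² = 125.
Trying p = 2: q² = 125 - 2² = 125 - 4 = 121
q = 11
Check: 2² + 11² = 4 + 121 = 125 ✓

125 = 2² + 11²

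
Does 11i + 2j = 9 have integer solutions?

Step 1: Compute gcd(11, 2).
gcd(11, 2) = 1

Step 2: Check divisibility.
Does 1 divide 9? 9 = 1 x 9, so yes.

By the theorem on linear Diophantine equations, 11i + 2j = 9 has integer solutions if and only if gcd(11, 2) divides 9. Since 1 | 9, solutions exist.

Yes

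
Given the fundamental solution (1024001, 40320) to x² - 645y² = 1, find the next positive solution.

Solutions to x² - Dy² = 1 are generated by powers of (x₀ + y₀√D).
The next solution satisfies x₁ + y₁√645 = (x₀ + y₀√645)², giving:
x₁ = x₀² + 645y₀² = 1024001² + 645·40320² = 1048578048001 + 1048578048000 = 2097156096001
y₁ = 2x₀y₀ = 2·1024001·40320 = 82575440640

Verify: 2097156096001² - 645·82575440640² = 4398063690994155528192001 - 4398063690994155528192000 = 1 ✓

x = 2097156096001, y = 82575440640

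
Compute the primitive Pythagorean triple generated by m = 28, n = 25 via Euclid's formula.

a = m² - n² = 28² - 25² = 784 - 625 = 159
b = 2mn = 2·28·25 = 1400
c = m² + n² = 784 + 625 = 1409
Verify: 159² + 1400² = 25281 + 1960000 = 1985281 = 1409² ✓

(159, 1400, 1409)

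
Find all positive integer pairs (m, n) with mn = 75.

The positive divisors of 75 are: 1, 3, 5, 15, 25, 75.
Each divisor d gives the pair (d, 75/d):
(1, 75), (3, 25), (5, 15), (15, 5), (25, 3), (75, 1)

(1, 75), (3, 25), (5, 15), (15, 5), (25, 3), (75, 1)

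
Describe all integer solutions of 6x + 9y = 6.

Step 1: Compute gcd(6, 9) = 3.
Since 3 divides 6, solutions exist.

Step 2: Find a particular solution using extended Euclidean algorithm.
We get x₀ = -2, y₀ = 2.
Check: 6*-2 + 9*2 = 6 = 6 ✓

Step 3: Write the general solution.
x = -2 + (9/3)t = -2 + 3t
y = 2 - (6/3)t = 2 - 2t
for any integer t.

x = -2 + 3t, y = 2 - 2t for integer t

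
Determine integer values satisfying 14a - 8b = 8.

Step 1: Check solvability.
gcd(14, 8) = 2
Since 2 divides 8, solutions exist.

Step 2: Apply extended Euclidean algorithm to find gcd.
We find integers such that 14*x0 + 8*y0 = 2

Step 3: Scale the particular solution.
Multiply by 8/2 = 4:
a = -4, b = -8

Step 4: Verify.
14*(-4) - 8*(-8) = 8 = 8 ✓

a = -4, b = -8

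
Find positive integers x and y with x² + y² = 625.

We need to find integers x, y > 0 such that x² + y² = 625.
Trying x = 7: y² = 625 - 7² = 625 - 49 = 576
y = 24
Check: 7² + 24² = 49 + 576 = 625 ✓

625 = 7² + 24²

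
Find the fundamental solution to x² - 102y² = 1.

We seek the smallest positive integers (x, y) with x² - 102y² = 1, i.e., x² = 102y² + 1.
Try successive y values:
y = 1: x² = 102·1² + 1 = 103, not a perfect square
y = 2: x² = 102·2² + 1 = 409, not a perfect square
y = 3: x² = 102·3² + 1 = 919, not a perfect square
... continuing the search (or via continued fractions) ...
y = 10: x² = 102·10² + 1 = 10201, x = 101 ✓

Verify: 101² - 102·10² = 10201 - 10200 = 1 ✓

x = 101, y = 10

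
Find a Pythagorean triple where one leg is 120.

We need the other leg and hypotenuse such that 120² + x² = c².
Take x = 64, c = 136: 120² + 64² = 14400 + 4096 = 18496 = 136² ✓
Triple: (120, 64, 136)

(120, 64, 136)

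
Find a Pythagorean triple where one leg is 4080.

We need the other leg and hypotenuse such that 4080² + x² = c².
Take x = 666, c = 4134: 4080² + 666² = 16646400 + 443556 = 17089956 = 4134² ✓
Triple: (666, 4080, 4134)

(666, 4080, 4134)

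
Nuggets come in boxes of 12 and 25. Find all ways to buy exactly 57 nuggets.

We need non-negative integers (x, y) with 12x + 25y = 57.
For each x in 0..4, check if 57 - 12x is a non-negative multiple of 25.
No x yields an integer y ≥ 0.

No solution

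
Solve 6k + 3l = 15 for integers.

Step 1: Check solvability.
gcd(6, 3) = 3
Since 3 divides 15, solutions exist.

Step 2: Apply extended Euclidean algorithm to find gcd.
We find integers such that 6*x0 + 3*y0 = 3

Step 3: Scale the particular solution.
Multiply by 15/3 = 5:
k = 0, l = 5

Step 4: Verify.
6*(0) + 3*(5) = 15 = 15 ✓

k = 0, l = 5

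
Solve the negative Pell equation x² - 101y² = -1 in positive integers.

We need x² = 101y² - 1. Try successive y:
y = 1: x² = 101·1² - 1 = 100 = 10² ✓
Check: 10² - 101·1² = 100 - 101 = -1 ✓

x = 10, y = 1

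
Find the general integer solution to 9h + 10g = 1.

Step 1: Compute gcd(9, 10) = 1.
Since 1 divides 1, solutions exist.

Step 2: Find a particular solution using extended Euclidean algorithm.
We get h₀ = -1, g₀ = 1.
Check: 9*-1 + 10*1 = 1 = 1 ✓

Step 3: Write the general solution.
h = -1 + (10/1)t = -1 + 10t
g = 1 - (9/1)t = 1 - 9t
for any integer t.

h = -1 + 10t, g = 1 - 9t for integer t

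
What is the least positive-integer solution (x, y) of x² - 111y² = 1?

We seek the smallest positive integers (x, y) with x² - 111y² = 1, i.e., x² = 111y² + 1.
Try successive y values:
y = 1: x² = 111·1² + 1 = 112, not a perfect square
y = 2: x² = 111·2² + 1 = 445, not a perfect square
y = 3: x² = 111·3² + 1 = 1000, not a perfect square
... continuing the search (or via continued fractions) ...
y = 28: x² = 111·28² + 1 = 87025, x = 295 ✓

Verify: 295² - 111·28² = 87025 - 87024 = 1 ✓

x = 295, y = 28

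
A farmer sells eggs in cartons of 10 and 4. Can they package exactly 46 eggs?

We need non-negative a, b with 10a + 4b = 46.
gcd(10, 4) = 2 divides 46.
Try a = 1: 4b = 46 - 10 = 36, so b = 9.
One way: 1 cartons of 10 and 9 cartons of 4.

Yes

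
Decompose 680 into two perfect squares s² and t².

We need to find integers s, t > 0 such that s² + t² = 680.
Trying s = 2: t² = 680 - 2² = 680 - 4 = 676
t = 26
Check: 2² + 26² = 4 + 676 = 680 ✓

680 = 2² + 26²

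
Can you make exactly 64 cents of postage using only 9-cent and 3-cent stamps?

We need non-negative x, y with 9x + 3y = 64.
gcd(9, 3) = 3, and 3 does not divide 64.
No integer solutions exist, so certainly no non-negative ones.

No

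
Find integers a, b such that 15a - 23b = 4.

Step 1: Check solvability.
gcd(15, 23) = 1
Since 1 divides 4, solutions exist.

Step 2: Apply extended Euclidean algorithm to find gcd.
We find integers such that 15*x0 + 23*y0 = 1

Step 3: Scale the particular solution.
Multiply by 4/1 = 4:
a = -12, b = -8

Step 4: Verify.
15*(-12) - 23*(-8) = 4 = 4 ✓

a = -12, b = -8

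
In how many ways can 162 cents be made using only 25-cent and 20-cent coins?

We need non-negative integers (x, y) with 25x + 20y = 162.
For each x from 0 to 6, check if (162 - 25x) is a non-negative multiple of 20.
Solutions (x, y): none
Count: 0

0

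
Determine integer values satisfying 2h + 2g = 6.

Step 1: Check solvability.
gcd(2, 2) = 2
Since 2 divides 6, solutions exist.

Step 2: Apply extended Euclidean algorithm to find gcd.
We find integers such that 2*x0 + 2*y0 = 2

Step 3: Scale the particular solution.
Multiply by 6/2 = 3:
h = 0, g = 3

Step 4: Verify.
2*(0) + 2*(3) = 6 = 6 ✓

h = 0, g = 3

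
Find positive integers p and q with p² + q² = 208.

We need to find integers p, q > 0 such that p² + q² = 208.
Trying p = 8: q² = 208 - 8² = 208 - 64 = 144
q = 12
Check: 8² + 12² = 64 + 144 = 208 ✓

208 = 8² + 12²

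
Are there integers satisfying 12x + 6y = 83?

Step 1: Compute gcd(12, 6).
gcd(12, 6) = 6

Step 2: Check divisibility.
Does 6 divide 83? 83 = 6 x 13 + 5, so no.

By the theorem on linear Diophantine equations, 12x + 6y = 83 has integer solutions if and only if gcd(12, 6) divides 83. Since 6 does not divide 83, no solutions exist.

No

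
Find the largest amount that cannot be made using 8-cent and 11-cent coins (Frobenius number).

For two coprime denominations a and b, the Frobenius number (largest value not representable as a non-negative combination) is ab - a - b.
Here gcd(8, 11) = 1, so they are coprime.
F(8, 11) = 8·11 - 8 - 11 = 88 - 19 = 69

69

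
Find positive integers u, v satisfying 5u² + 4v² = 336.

Try small values of u and check whether (336 - 5u²)/4 is a perfect square.
u = 4: 5·4² = 80, so 4v² = 336 - 80 = 256, giving v² = 64, v = 8.
Check: 5·4² + 4·8² = 80 + 256 = 336 ✓

u = 4, v = 8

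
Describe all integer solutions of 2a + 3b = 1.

Step 1: Compute gcd(2, 3) = 1.
Since 1 divides 1, solutions exist.

Step 2: Find a particular solution using extended Euclidean algorithm.
We get a₀ = -1, b₀ = 1.
Check: 2*-1 + 3*1 = 1 = 1 ✓

Step 3: Write the general solution.
a = -1 + (3/1)t = -1 + 3t
b = 1 - (2/1)t = 1 - 2t
for any integer t.

a = -1 + 3t, b = 1 - 2t for integer t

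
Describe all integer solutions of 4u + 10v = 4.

Step 1: Compute gcd(4, 10) = 2.
Since 2 divides 4, solutions exist.

Step 2: Find a particular solution using extended Euclidean algorithm.
We get u₀ = -4, v₀ = 2.
Check: 4*-4 + 10*2 = 4 = 4 ✓

Step 3: Write the general solution.
u = -4 + (10/2)t = -4 + 5t
v = 2 - (4/2)t = 2 - 2t
for any integer t.

u = -4 + 5t, v = 2 - 2t for integer t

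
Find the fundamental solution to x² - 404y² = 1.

We seek the smallest positive integers (x, y) with x² - 404y² = 1, i.e., x² = 404y² + 1.
Try successive y values:
y = 1: x² = 404·1² + 1 = 405, not a perfect square
y = 2: x² = 404·2² + 1 = 1617, not a perfect square
y = 3: x² = 404·3² + 1 = 3637, not a perfect square
... continuing the search (or via continued fractions) ...
y = 10: x² = 404·10² + 1 = 40401, x = 201 ✓

Verify: 201² - 404·10² = 40401 - 40400 = 1 ✓

x = 201, y = 10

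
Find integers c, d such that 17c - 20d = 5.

Step 1: Check solvability.
gcd(17, 20) = 1
Since 1 divides 5, solutions exist.

Step 2: Apply extended Euclidean algorithm to find gcd.
We find integers such that 17*x0 + 20*y0 = 1

Step 3: Scale the particular solution.
Multiply by 5/1 = 5:
c = -35, d = -30

Step 4: Verify.
17*(-35) - 20*(-30) = 5 = 5 ✓

c = -35, d = -30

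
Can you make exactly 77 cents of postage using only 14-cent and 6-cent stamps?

We need non-negative x, y with 14x + 6y = 77.
gcd(14, 6) = 2, and 2 does not divide 77.
No integer solutions exist, so certainly no non-negative ones.

No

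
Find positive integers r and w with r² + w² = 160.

We need to find integers r, w > 0 such that r² + w² = 160.
Trying r = 4: w² = 160 - 4² = 160 - 16 = 144
w = 12
Check: 4² + 12² = 16 + 144 = 160 ✓

160 = 4² + 12²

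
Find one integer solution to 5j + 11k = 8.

Step 1: Check solvability.
gcd(5, 11) = 1
Since 1 divides 8, solutions exist.

Step 2: Apply extended Euclidean algorithm to find gcd.
We find integers such that 5*x0 + 11*y0 = 1

Step 3: Scale the particular solution.
Multiply by 8/1 = 8:
j = -16, k = 8

Step 4: Verify.
5*(-16) + 11*(8) = 8 = 8 ✓

j = -16, k = 8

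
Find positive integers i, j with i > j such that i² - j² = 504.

Factor: i² - j² = (i+j)(i-j) = 504.
We need two factors of 504 with the same parity.
Use i+j = 252 and i-j = 2 (product 252·2 = 504).
Adding: 2i = 254, so i = 127.
Subtracting: 2j = 250, so j = 125.
Check: 127² - 125² = 16129 - 15625 = 504 ✓

i = 127, j = 125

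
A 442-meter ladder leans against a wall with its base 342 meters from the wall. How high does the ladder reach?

The ladder, wall, and ground form a right triangle with hypotenuse 442 and one leg 342.
By the Pythagorean theorem: h² = 442² - 342² = 195364 - 116964 = 78400
h = √78400 = 280 meters

280 meters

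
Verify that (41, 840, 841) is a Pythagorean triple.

Compute a² + b² = 41² + 840² = 1681 + 705600 = 707281
Compute c² = 841² = 707281
Since 707281 = 707281, confirmed.

Yes, it is a Pythagorean triple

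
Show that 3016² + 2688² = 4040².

Compute a² + b² = 3016² + 2688² = 9096256 + 7225344 = 16321600
Compute c² = 4040² = 16321600
Since 16321600 = 16321600, confirmed.

Yes, it is a Pythagorean triple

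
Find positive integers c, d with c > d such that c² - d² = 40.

Factor: c² - d² = (c+d)(c-d) = 40.
We need two factors of 40 with the same parity.
Use c+d = 20 and c-d = 2 (product 20·2 = 40).
Adding: 2c = 22, so c = 11.
Subtracting: 2d = 18, so d = 9.
Check: 11² - 9² = 121 - 81 = 40 ✓

c = 11, d = 9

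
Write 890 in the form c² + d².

We need to find integers c, d > 0 such that c² + d² = 890.
Trying c = 7: d² = 890 - 7² = 890 - 49 = 841
d = 29
Check: 7² + 29² = 49 + 841 = 890 ✓

890 = 7² + 29²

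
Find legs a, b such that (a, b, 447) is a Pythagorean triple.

We need a² + b² = 447² = 199809.
Trying: 153² + 420² = 23409 + 176400 = 199809 ✓

(153, 420, 447)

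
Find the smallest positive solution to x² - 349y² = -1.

We need x² = 349y² - 1. Try successive y:
y = 1: x² = 349·1² - 1 = 348, not a perfect square
y = 2: x² = 349·2² - 1 = 1395, not a perfect square
y = 3: x² = 349·3² - 1 = 3140, not a perfect square
...
y = 493: x² = 349·493² - 1 = 84824100 = 9210² ✓
Check: 9210² - 349·493² = 84824100 - 84824101 = -1 ✓

x = 9210, y = 493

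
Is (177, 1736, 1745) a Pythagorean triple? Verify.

Compute a² + b² = 177² + 1736² = 31329 + 3013696 = 3045025
Compute c² = 1745² = 3045025
Since 3045025 = 3045025, confirmed.

Yes, it is a Pythagorean triple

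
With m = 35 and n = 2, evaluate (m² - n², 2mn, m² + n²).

a = m² - n² = 1225 - 4 = 1221
b = 2mn = 2·35·2 = 140
c = m² + n² = 1225 + 4 = 1229
Verify: 1221² + 140² = 1490841 + 19600 = 1510441 = 1229² ✓

(1221, 140, 1229)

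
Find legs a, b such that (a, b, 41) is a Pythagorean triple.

We need a² + b² = 41² = 1681.
Trying: 9² + 40² = 81 + 1600 = 1681 ✓

(9, 40, 41)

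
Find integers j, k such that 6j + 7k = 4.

Step 1: Check solvability.
gcd(6, 7) = 1
Since 1 divides 4, solutions exist.

Step 2: Apply extended Euclidean algorithm to find gcd.
We find integers such that 6*x0 + 7*y0 = 1

Step 3: Scale the particular solution.
Multiply by 4/1 = 4:
j = -4, k = 4

Step 4: Verify.
6*(-4) + 7*(4) = 4 = 4 ✓

j = -4, k = 4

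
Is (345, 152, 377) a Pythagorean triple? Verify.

Compute a² + b² = 345² + 152² = 119025 + 23104 = 142129
Compute c² = 377² = 142129
Since 142129 = 142129, confirmed.

Yes, it is a Pythagorean triple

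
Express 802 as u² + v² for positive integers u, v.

We need to find integers u, v > 0 such that u² + v² = 802.
Trying u = 19: v² = 802 - 19² = 802 - 361 = 441
v = 21
Check: 19² + 21² = 361 + 441 = 802 ✓

802 = 19² + 21²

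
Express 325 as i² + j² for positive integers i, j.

We need to find integers i, j > 0 such that i² + j² = 325.
Trying i = 1: j² = 325 - 1² = 325 - 1 = 324
j = 18
Check: 1² + 18² = 1 + 324 = 325 ✓

325 = 1² + 18²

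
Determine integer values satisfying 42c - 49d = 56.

Step 1: Check solvability.
gcd(42, 49) = 7
Since 7 divides 56, solutions exist.

Step 2: Apply extended Euclidean algorithm to find gcd.
We find integers such that 42*x0 + 49*y0 = 7

Step 3: Scale the particular solution.
Multiply by 56/7 = 8:
c = -8, d = -8

Step 4: Verify.
42*(-8) - 49*(-8) = 56 = 56 ✓

c = -8, d = -8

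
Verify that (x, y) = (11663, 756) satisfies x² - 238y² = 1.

Compute x² = 11663² = 136025569
Compute 238y² = 238·756² = 238·571536 = 136025568
x² - 238y² = 136025569 - 136025568 = 1
Since this equals 1, (11663, 756) is a solution.

Yes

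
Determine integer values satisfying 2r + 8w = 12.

Step 1: Check solvability.
gcd(2, 8) = 2
Since 2 divides 12, solutions exist.

Step 2: Apply extended Euclidean algorithm to find gcd.
We find integers such that 2*x0 + 8*y0 = 2

Step 3: Scale the particular solution.
Multiply by 12/2 = 6:
r = 6, w = 0

Step 4: Verify.
2*(6) + 8*(0) = 12 = 12 ✓

r = 6, w = 0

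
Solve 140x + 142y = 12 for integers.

Step 1: Check solvability.
gcd(140, 142) = 2
Since 2 divides 12, solutions exist.

Step 2: Apply extended Euclidean algorithm to find gcd.
We find integers such that 140*x0 + 142*y0 = 2

Step 3: Scale the particular solution.
Multiply by 12/2 = 6:
x = -6, y = 6

Step 4: Verify.
140*(-6) + 142*(6) = 12 = 12 ✓

x = -6, y = 6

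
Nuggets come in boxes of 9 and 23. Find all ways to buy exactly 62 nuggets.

We need non-negative integers (x, y) with 9x + 23y = 62.
For each x in 0..6, check if 62 - 9x is a non-negative multiple of 23.
No x yields an integer y ≥ 0.

No solution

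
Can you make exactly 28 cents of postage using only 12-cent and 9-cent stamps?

We need non-negative x, y with 12x + 9y = 28.
gcd(12, 9) = 3, and 3 does not divide 28.
No integer solutions exist, so certainly no non-negative ones.

No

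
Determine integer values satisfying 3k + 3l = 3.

Step 1: Check solvability.
gcd(3, 3) = 3
Since 3 divides 3, solutions exist.

Step 2: Apply extended Euclidean algorithm to find gcd.
We find integers such that 3*x0 + 3*y0 = 3

Step 3: Scale the particular solution.
Multiply by 3/3 = 1:
k = 0, l = 1

Step 4: Verify.
3*(0) + 3*(1) = 3 = 3 ✓

k = 0, l = 1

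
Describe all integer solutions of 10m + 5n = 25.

Step 1: Compute gcd(10, 5) = 5.
Since 5 divides 25, solutions exist.

Step 2: Find a particular solution using extended Euclidean algorithm.
We get m₀ = 0, n₀ = 5.
Check: 10*0 + 5*5 = 25 = 25 ✓

Step 3: Write the general solution.
m = 0 + (5/5)t = 0 + 1t
n = 5 - (10/5)t = 5 - 2t
for any integer t.

m = 0 + 1t, n = 5 - 2t for integer t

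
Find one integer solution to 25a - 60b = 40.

Step 1: Check solvability.
gcd(25, 60) = 5
Since 5 divides 40, solutions exist.

Step 2: Apply extended Euclidean algorithm to find gcd.
We find integers such that 25*x0 + 60*y0 = 5

Step 3: Scale the particular solution.
Multiply by 40/5 = 8:
a = 40, b = 16

Step 4: Verify.
25*(40) - 60*(16) = 40 = 40 ✓

a = 40, b = 16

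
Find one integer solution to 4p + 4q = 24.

Step 1: Check solvability.
gcd(4, 4) = 4
Since 4 divides 24, solutions exist.

Step 2: Apply extended Euclidean algorithm to find gcd.
We find integers such that 4*x0 + 4*y0 = 4

Step 3: Scale the particular solution.
Multiply by 24/4 = 6:
p = 0, q = 6

Step 4: Verify.
4*(0) + 4*(6) = 24 = 24 ✓

p = 0, q = 6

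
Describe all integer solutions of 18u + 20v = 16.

Step 1: Compute gcd(18, 20) = 2.
Since 2 divides 16, solutions exist.

Step 2: Find a particular solution using extended Euclidean algorithm.
We get u₀ = -8, v₀ = 8.
Check: 18*-8 + 20*8 = 16 = 16 ✓

Step 3: Write the general solution.
u = -8 + (20/2)t = -8 + 10t
v = 8 - (18/2)t = 8 - 9t
for any integer t.

u = -8 + 10t, v = 8 - 9t for integer t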